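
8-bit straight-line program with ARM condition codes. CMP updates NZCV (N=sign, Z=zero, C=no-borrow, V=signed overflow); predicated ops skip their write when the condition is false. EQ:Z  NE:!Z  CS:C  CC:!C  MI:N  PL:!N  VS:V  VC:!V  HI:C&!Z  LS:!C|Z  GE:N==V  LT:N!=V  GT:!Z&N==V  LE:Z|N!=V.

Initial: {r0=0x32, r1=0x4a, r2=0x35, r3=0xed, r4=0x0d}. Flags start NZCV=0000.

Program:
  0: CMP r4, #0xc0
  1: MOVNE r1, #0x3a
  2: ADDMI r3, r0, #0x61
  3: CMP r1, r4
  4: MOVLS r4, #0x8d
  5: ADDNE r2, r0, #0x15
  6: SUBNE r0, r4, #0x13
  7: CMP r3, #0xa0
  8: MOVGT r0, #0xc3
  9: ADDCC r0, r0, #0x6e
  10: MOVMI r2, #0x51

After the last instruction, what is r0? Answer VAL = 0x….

VAL = 0xc3

[0] flags=0000 → (cmp)
[1] flags=0000 NE?T → r1=0x3a
[2] flags=0000 MI?F → skip
[3] flags=0010 → (cmp)
[4] flags=0010 LS?F → skip
[5] flags=0010 NE?T → r2=0x47
[6] flags=0010 NE?T → r0=0xfa
[7] flags=0010 → (cmp)
[8] flags=0010 GT?T → r0=0xc3
[9] flags=0010 CC?F → skip
[10] flags=0010 MI?F → skip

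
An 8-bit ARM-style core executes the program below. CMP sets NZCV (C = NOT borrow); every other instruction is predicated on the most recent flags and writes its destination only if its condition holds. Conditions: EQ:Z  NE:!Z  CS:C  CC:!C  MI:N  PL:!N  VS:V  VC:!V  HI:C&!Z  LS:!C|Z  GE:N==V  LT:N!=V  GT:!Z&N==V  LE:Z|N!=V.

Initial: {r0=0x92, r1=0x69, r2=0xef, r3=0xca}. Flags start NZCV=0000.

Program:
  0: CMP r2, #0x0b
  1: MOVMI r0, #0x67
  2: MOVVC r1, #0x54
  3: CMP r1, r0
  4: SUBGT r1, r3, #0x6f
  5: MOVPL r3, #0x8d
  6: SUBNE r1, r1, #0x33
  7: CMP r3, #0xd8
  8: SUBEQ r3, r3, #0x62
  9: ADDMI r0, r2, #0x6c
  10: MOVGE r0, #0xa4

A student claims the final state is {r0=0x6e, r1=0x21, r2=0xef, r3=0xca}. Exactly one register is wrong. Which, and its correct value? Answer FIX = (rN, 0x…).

FIX = (r0, 0x5b)

[0] flags=1010 → (cmp)
[1] flags=1010 MI?T → r0=0x67
[2] flags=1010 VC?T → r1=0x54
[3] flags=1000 → (cmp)
[4] flags=1000 GT?F → skip
[5] flags=1000 PL?F → skip
[6] flags=1000 NE?T → r1=0x21
[7] flags=1000 → (cmp)
[8] flags=1000 EQ?F → skip
[9] flags=1000 MI?T → r0=0x5b
[10] flags=1000 GE?F → skip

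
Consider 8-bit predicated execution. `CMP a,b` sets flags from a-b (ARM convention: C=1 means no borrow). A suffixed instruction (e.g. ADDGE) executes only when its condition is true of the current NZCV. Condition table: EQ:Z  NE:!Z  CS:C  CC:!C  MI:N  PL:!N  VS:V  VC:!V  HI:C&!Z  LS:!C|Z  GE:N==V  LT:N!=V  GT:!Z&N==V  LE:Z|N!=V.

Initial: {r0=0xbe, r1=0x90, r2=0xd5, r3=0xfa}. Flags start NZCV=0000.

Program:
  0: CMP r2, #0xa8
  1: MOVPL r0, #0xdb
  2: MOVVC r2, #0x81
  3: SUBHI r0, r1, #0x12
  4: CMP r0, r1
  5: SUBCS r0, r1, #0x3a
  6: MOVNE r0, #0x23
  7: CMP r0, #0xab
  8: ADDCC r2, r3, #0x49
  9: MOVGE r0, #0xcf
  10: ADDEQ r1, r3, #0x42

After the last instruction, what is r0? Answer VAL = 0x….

[0] flags=0010 → (cmp)
[1] flags=0010 PL?T → r0=0xdb
[2] flags=0010 VC?T → r2=0x81
[3] flags=0010 HI?T → r0=0x7e
[4] flags=1001 → (cmp)
[5] flags=1001 CS?F → skip
[6] flags=1001 NE?T → r0=0x23
[7] flags=0000 → (cmp)
[8] flags=0000 CC?T → r2=0x43
[9] flags=0000 GE?T → r0=0xcf
[10] flags=0000 EQ?F → skip

VAL = 0xcf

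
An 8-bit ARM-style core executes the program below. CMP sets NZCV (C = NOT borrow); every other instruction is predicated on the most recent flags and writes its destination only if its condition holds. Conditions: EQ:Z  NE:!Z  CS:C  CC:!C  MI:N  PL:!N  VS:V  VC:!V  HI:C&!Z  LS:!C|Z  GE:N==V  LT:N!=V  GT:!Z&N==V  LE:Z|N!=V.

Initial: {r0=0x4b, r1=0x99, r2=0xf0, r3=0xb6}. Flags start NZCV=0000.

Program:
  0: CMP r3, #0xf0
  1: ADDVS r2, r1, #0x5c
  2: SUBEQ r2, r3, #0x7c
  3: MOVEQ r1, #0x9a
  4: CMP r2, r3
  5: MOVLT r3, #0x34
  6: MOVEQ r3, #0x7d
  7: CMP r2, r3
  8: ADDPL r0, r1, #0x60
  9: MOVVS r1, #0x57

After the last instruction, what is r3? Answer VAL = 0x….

VAL = 0xb6

[0] flags=1000 → (cmp)
[1] flags=1000 VS?F → skip
[2] flags=1000 EQ?F → skip
[3] flags=1000 EQ?F → skip
[4] flags=0010 → (cmp)
[5] flags=0010 LT?F → skip
[6] flags=0010 EQ?F → skip
[7] flags=0010 → (cmp)
[8] flags=0010 PL?T → r0=0xf9
[9] flags=0010 VS?F → skip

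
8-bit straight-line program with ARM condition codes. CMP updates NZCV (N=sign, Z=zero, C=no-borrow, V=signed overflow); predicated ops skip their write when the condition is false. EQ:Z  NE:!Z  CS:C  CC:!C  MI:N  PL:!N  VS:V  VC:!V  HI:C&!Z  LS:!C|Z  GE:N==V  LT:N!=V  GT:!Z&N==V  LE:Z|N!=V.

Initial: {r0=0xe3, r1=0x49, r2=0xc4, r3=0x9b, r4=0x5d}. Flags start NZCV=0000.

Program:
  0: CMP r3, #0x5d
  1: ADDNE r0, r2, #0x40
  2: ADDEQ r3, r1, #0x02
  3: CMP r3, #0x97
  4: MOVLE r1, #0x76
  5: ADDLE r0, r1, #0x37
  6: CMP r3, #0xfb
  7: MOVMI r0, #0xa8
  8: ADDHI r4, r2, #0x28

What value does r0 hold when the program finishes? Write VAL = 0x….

0: ✓ CMP  NZCV=0011
1: ✓ ADDNE  r0←0x04
2: · ADDEQ
3: ✓ CMP  NZCV=0010
4: · MOVLE
5: · ADDLE
6: ✓ CMP  NZCV=1000
7: ✓ MOVMI  r0←0xa8
8: · ADDHI

VAL = 0xa8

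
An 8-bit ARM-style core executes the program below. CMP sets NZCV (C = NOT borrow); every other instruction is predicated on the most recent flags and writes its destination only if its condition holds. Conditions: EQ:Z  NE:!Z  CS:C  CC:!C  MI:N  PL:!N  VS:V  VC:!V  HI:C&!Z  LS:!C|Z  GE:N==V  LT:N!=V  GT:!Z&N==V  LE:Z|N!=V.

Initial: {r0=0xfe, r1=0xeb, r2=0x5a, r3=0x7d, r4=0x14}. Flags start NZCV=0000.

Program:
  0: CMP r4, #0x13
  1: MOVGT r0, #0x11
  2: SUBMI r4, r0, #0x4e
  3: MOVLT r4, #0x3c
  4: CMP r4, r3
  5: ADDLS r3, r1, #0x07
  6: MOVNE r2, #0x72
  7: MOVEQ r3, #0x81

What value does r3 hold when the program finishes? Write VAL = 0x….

VAL = 0xf2

[0] flags=0010 → (cmp)
[1] flags=0010 GT?T → r0=0x11
[2] flags=0010 MI?F → skip
[3] flags=0010 LT?F → skip
[4] flags=1000 → (cmp)
[5] flags=1000 LS?T → r3=0xf2
[6] flags=1000 NE?T → r2=0x72
[7] flags=1000 EQ?F → skip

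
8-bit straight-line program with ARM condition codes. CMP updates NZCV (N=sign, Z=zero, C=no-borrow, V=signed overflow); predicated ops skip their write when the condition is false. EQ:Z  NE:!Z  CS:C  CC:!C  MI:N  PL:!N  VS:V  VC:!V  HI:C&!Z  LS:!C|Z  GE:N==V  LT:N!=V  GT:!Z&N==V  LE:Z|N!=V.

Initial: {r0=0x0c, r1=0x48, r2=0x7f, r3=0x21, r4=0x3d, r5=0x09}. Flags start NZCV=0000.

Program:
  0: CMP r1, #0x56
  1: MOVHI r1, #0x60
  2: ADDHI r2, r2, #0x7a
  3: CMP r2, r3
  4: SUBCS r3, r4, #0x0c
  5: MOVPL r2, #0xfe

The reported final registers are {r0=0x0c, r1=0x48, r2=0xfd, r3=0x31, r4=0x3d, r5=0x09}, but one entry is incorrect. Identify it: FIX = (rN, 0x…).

[0] flags=1000 → (cmp)
[1] flags=1000 HI?F → skip
[2] flags=1000 HI?F → skip
[3] flags=0010 → (cmp)
[4] flags=0010 CS?T → r3=0x31
[5] flags=0010 PL?T → r2=0xfe

FIX = (r2, 0xfe)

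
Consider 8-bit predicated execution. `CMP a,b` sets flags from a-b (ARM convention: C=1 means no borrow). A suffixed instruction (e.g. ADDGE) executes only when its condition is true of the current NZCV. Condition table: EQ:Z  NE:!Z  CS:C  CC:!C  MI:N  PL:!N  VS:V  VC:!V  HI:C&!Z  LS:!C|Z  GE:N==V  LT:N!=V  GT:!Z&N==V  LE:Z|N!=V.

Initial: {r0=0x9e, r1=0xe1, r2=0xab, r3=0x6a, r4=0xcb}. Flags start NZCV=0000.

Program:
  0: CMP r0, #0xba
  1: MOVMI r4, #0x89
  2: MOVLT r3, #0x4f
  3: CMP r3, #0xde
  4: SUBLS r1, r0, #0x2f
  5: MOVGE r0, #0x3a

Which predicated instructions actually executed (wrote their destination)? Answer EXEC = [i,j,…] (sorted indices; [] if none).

[0] flags=1000 → (cmp)
[1] flags=1000 MI?T → r4=0x89
[2] flags=1000 LT?T → r3=0x4f
[3] flags=0000 → (cmp)
[4] flags=0000 LS?T → r1=0x6f
[5] flags=0000 GE?T → r0=0x3a

EXEC = [1,2,4,5]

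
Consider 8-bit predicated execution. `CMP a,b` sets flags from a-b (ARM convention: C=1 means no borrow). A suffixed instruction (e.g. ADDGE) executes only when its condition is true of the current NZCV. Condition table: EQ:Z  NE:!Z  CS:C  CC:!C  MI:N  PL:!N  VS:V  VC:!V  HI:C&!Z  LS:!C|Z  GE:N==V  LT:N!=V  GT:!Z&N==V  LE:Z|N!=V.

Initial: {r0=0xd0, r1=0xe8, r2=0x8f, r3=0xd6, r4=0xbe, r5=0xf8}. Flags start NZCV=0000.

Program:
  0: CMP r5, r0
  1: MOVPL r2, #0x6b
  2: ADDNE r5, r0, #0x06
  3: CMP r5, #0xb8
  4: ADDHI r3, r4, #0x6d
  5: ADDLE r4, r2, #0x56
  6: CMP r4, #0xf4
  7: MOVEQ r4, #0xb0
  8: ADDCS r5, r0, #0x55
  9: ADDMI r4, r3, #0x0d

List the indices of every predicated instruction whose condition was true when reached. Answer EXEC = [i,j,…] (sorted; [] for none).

[0] flags=0010 → (cmp)
[1] flags=0010 PL?T → r2=0x6b
[2] flags=0010 NE?T → r5=0xd6
[3] flags=0010 → (cmp)
[4] flags=0010 HI?T → r3=0x2b
[5] flags=0010 LE?F → skip
[6] flags=1000 → (cmp)
[7] flags=1000 EQ?F → skip
[8] flags=1000 CS?F → skip
[9] flags=1000 MI?T → r4=0x38

EXEC = [1,2,4,9]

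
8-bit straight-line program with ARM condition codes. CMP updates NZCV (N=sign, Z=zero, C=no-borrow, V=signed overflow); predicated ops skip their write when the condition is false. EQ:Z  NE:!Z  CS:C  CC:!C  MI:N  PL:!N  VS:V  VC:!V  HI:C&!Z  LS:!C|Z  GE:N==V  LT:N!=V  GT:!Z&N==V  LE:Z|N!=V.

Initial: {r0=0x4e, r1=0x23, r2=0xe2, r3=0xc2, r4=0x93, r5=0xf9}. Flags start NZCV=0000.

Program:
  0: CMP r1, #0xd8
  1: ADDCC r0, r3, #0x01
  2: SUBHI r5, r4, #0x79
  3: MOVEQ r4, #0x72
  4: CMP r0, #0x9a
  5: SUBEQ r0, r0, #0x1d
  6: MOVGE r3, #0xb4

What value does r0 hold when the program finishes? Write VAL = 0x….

VAL = 0xc3

0: ✓ CMP  NZCV=0000
1: ✓ ADDCC  r0←0xc3
2: · SUBHI
3: · MOVEQ
4: ✓ CMP  NZCV=0010
5: · SUBEQ
6: ✓ MOVGE  r3←0xb4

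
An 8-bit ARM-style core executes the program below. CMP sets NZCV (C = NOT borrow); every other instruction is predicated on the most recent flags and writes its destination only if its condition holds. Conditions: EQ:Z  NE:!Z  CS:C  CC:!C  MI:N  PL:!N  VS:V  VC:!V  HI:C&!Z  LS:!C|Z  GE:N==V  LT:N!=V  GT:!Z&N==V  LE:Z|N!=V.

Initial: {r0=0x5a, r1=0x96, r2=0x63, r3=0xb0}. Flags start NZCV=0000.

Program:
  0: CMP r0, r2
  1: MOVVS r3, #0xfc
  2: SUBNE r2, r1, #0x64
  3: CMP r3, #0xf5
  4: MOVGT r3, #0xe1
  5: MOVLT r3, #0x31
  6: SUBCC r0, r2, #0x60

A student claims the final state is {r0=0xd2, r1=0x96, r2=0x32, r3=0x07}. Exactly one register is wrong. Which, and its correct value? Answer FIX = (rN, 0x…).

[0] flags=1000 → (cmp)
[1] flags=1000 VS?F → skip
[2] flags=1000 NE?T → r2=0x32
[3] flags=1000 → (cmp)
[4] flags=1000 GT?F → skip
[5] flags=1000 LT?T → r3=0x31
[6] flags=1000 CC?T → r0=0xd2

FIX = (r3, 0x31)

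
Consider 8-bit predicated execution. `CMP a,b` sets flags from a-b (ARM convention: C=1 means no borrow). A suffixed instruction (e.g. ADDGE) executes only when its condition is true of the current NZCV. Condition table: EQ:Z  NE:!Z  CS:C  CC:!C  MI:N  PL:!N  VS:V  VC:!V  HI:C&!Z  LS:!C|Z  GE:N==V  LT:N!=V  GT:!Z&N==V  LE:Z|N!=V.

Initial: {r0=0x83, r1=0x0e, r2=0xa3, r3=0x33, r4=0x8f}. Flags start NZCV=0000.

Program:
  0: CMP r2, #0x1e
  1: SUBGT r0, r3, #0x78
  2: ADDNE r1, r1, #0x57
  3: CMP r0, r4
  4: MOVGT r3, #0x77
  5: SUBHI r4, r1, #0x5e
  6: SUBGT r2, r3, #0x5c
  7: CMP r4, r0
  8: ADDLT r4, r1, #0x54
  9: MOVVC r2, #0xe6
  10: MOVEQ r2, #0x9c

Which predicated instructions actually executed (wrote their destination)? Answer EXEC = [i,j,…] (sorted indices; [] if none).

EXEC = [2,9]

[0] flags=1010 → (cmp)
[1] flags=1010 GT?F → skip
[2] flags=1010 NE?T → r1=0x65
[3] flags=1000 → (cmp)
[4] flags=1000 GT?F → skip
[5] flags=1000 HI?F → skip
[6] flags=1000 GT?F → skip
[7] flags=0010 → (cmp)
[8] flags=0010 LT?F → skip
[9] flags=0010 VC?T → r2=0xe6
[10] flags=0010 EQ?F → skip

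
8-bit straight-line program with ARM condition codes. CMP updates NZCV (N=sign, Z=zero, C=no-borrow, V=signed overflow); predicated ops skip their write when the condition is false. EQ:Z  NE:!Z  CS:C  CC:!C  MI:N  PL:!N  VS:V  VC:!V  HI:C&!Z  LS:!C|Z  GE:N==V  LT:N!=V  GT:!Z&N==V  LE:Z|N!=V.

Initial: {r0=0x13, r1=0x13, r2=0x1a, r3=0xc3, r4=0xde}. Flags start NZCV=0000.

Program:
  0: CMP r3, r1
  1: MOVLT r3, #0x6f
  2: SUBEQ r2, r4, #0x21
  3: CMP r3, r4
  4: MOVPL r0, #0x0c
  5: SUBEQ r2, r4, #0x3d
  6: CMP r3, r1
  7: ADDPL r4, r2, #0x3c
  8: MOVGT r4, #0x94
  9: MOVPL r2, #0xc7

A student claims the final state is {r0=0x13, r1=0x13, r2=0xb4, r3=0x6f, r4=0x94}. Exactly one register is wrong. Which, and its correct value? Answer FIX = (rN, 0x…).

FIX = (r2, 0xc7)

0: ✓ CMP  NZCV=1010
1: ✓ MOVLT  r3←0x6f
2: · SUBEQ
3: ✓ CMP  NZCV=1001
4: · MOVPL
5: · SUBEQ
6: ✓ CMP  NZCV=0010
7: ✓ ADDPL  r4←0x56
8: ✓ MOVGT  r4←0x94
9: ✓ MOVPL  r2←0xc7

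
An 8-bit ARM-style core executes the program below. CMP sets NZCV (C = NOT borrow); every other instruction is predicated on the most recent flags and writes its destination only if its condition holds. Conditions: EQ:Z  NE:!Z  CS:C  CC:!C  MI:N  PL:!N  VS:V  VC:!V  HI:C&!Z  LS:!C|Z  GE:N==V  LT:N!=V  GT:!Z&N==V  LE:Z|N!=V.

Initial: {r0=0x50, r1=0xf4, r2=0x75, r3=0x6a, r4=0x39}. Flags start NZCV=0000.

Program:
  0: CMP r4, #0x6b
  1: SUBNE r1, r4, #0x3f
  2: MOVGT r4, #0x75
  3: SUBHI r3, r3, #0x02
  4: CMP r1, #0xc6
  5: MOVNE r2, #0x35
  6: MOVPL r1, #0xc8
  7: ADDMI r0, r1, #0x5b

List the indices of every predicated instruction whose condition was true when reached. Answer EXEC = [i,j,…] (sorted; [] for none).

0: ✓ CMP  NZCV=1000
1: ✓ SUBNE  r1←0xfa
2: · MOVGT
3: · SUBHI
4: ✓ CMP  NZCV=0010
5: ✓ MOVNE  r2←0x35
6: ✓ MOVPL  r1←0xc8
7: · ADDMI

EXEC = [1,5,6]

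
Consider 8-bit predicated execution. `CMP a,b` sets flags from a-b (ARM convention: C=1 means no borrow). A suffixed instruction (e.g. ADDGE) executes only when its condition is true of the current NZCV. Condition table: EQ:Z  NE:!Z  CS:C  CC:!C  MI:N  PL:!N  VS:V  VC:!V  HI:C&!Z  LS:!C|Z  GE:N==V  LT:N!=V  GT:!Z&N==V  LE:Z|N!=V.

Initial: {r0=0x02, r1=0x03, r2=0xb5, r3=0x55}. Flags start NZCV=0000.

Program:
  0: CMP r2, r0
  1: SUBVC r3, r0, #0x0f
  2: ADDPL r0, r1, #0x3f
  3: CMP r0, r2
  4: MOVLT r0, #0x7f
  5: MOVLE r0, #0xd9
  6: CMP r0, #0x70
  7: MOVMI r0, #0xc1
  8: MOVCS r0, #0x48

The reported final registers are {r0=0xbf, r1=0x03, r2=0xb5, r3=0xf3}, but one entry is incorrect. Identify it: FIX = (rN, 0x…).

0: ✓ CMP  NZCV=1010
1: ✓ SUBVC  r3←0xf3
2: · ADDPL
3: ✓ CMP  NZCV=0000
4: · MOVLT
5: · MOVLE
6: ✓ CMP  NZCV=1000
7: ✓ MOVMI  r0←0xc1
8: · MOVCS

FIX = (r0, 0xc1)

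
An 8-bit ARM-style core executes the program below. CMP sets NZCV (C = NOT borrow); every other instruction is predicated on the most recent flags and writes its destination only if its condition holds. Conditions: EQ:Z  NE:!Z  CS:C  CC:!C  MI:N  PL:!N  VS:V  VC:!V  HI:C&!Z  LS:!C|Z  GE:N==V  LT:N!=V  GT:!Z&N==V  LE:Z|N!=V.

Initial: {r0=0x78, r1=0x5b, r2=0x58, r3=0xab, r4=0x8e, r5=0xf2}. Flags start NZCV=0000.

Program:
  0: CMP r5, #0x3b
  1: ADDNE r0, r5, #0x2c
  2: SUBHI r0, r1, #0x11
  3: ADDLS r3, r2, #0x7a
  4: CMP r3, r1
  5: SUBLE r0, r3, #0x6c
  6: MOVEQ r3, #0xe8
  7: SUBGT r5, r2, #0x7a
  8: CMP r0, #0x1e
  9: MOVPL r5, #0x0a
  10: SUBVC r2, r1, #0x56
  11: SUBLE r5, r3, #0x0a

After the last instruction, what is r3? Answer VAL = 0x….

[0] flags=1010 → (cmp)
[1] flags=1010 NE?T → r0=0x1e
[2] flags=1010 HI?T → r0=0x4a
[3] flags=1010 LS?F → skip
[4] flags=0011 → (cmp)
[5] flags=0011 LE?T → r0=0x3f
[6] flags=0011 EQ?F → skip
[7] flags=0011 GT?F → skip
[8] flags=0010 → (cmp)
[9] flags=0010 PL?T → r5=0x0a
[10] flags=0010 VC?T → r2=0x05
[11] flags=0010 LE?F → skip

VAL = 0xab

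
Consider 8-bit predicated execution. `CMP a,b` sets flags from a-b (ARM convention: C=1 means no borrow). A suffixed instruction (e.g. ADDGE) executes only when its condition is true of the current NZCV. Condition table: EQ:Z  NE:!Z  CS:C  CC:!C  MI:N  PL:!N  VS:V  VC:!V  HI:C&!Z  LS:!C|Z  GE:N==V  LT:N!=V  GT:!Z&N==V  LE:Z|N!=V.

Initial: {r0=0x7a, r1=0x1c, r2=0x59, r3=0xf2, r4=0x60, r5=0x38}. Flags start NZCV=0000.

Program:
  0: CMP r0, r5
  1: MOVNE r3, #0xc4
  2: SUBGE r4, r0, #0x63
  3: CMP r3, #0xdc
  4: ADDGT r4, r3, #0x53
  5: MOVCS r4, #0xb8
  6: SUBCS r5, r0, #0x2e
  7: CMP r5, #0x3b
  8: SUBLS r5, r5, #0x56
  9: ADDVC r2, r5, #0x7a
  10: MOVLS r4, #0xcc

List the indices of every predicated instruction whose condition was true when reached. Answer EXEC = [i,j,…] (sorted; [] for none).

[0] flags=0010 → (cmp)
[1] flags=0010 NE?T → r3=0xc4
[2] flags=0010 GE?T → r4=0x17
[3] flags=1000 → (cmp)
[4] flags=1000 GT?F → skip
[5] flags=1000 CS?F → skip
[6] flags=1000 CS?F → skip
[7] flags=1000 → (cmp)
[8] flags=1000 LS?T → r5=0xe2
[9] flags=1000 VC?T → r2=0x5c
[10] flags=1000 LS?T → r4=0xcc

EXEC = [1,2,8,9,10]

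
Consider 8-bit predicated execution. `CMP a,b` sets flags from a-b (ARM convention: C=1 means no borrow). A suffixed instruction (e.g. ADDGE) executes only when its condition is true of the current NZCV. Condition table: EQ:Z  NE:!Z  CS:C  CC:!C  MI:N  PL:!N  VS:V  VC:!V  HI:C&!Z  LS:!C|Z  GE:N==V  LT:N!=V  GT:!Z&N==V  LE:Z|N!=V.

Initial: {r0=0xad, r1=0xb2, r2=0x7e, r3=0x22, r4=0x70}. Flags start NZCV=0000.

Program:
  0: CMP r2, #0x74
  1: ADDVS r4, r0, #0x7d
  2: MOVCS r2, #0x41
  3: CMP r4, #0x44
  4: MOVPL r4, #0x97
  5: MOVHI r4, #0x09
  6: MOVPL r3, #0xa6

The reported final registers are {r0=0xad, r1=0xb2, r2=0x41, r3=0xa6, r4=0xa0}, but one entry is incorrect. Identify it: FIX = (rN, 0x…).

FIX = (r4, 0x09)

[0] flags=0010 → (cmp)
[1] flags=0010 VS?F → skip
[2] flags=0010 CS?T → r2=0x41
[3] flags=0010 → (cmp)
[4] flags=0010 PL?T → r4=0x97
[5] flags=0010 HI?T → r4=0x09
[6] flags=0010 PL?T → r3=0xa6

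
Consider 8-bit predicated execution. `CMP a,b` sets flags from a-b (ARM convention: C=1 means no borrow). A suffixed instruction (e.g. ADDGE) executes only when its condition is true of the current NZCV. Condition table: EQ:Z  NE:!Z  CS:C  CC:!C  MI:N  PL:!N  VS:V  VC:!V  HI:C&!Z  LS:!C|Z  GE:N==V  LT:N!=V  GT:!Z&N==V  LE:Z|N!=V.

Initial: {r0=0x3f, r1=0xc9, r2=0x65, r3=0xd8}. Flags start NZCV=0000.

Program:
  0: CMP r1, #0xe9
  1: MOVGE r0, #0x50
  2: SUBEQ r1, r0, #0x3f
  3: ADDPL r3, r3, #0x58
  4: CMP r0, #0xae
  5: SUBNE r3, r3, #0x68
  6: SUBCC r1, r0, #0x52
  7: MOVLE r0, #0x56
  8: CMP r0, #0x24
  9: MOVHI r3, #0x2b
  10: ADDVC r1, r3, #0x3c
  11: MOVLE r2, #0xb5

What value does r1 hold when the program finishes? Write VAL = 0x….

VAL = 0x67

[0] flags=1000 → (cmp)
[1] flags=1000 GE?F → skip
[2] flags=1000 EQ?F → skip
[3] flags=1000 PL?F → skip
[4] flags=1001 → (cmp)
[5] flags=1001 NE?T → r3=0x70
[6] flags=1001 CC?T → r1=0xed
[7] flags=1001 LE?F → skip
[8] flags=0010 → (cmp)
[9] flags=0010 HI?T → r3=0x2b
[10] flags=0010 VC?T → r1=0x67
[11] flags=0010 LE?F → skip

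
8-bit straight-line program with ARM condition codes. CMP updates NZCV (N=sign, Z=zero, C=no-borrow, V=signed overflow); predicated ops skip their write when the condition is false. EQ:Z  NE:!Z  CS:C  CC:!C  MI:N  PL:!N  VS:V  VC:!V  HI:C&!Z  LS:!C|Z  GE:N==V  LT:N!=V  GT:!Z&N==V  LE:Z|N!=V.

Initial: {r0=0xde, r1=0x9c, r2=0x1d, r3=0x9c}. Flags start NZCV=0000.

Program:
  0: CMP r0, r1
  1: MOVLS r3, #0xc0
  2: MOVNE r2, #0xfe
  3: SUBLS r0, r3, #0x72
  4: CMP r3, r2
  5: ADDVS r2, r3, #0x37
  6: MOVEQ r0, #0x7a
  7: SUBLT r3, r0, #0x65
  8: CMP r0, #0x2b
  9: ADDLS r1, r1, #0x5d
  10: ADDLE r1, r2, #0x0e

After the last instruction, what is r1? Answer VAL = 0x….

[0] flags=0010 → (cmp)
[1] flags=0010 LS?F → skip
[2] flags=0010 NE?T → r2=0xfe
[3] flags=0010 LS?F → skip
[4] flags=1000 → (cmp)
[5] flags=1000 VS?F → skip
[6] flags=1000 EQ?F → skip
[7] flags=1000 LT?T → r3=0x79
[8] flags=1010 → (cmp)
[9] flags=1010 LS?F → skip
[10] flags=1010 LE?T → r1=0x0c

VAL = 0x0c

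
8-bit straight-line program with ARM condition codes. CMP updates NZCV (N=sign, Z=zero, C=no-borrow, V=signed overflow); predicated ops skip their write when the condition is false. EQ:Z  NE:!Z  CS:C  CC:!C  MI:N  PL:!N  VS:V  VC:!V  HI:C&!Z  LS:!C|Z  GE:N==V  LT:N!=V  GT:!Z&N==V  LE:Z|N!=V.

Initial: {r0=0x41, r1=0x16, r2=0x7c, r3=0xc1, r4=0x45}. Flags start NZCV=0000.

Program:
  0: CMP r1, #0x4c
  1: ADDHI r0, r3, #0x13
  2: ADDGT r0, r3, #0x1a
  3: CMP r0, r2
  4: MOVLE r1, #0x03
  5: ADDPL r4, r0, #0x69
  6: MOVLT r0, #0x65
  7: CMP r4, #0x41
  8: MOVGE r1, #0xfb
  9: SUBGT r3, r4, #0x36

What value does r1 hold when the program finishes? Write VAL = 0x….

[0] flags=1000 → (cmp)
[1] flags=1000 HI?F → skip
[2] flags=1000 GT?F → skip
[3] flags=1000 → (cmp)
[4] flags=1000 LE?T → r1=0x03
[5] flags=1000 PL?F → skip
[6] flags=1000 LT?T → r0=0x65
[7] flags=0010 → (cmp)
[8] flags=0010 GE?T → r1=0xfb
[9] flags=0010 GT?T → r3=0x0f

VAL = 0xfb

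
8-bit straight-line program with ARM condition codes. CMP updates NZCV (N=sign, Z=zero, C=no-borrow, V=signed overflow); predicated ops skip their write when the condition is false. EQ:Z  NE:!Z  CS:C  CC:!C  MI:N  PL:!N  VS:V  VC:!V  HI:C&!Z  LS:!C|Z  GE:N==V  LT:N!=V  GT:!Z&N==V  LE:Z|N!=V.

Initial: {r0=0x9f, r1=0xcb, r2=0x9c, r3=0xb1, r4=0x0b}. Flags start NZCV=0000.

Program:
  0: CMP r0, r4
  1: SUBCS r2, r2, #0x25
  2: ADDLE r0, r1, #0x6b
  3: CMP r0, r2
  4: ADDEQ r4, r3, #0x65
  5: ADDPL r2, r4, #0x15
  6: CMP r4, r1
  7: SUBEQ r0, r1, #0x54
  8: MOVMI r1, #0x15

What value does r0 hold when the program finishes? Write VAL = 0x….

[0] flags=1010 → (cmp)
[1] flags=1010 CS?T → r2=0x77
[2] flags=1010 LE?T → r0=0x36
[3] flags=1000 → (cmp)
[4] flags=1000 EQ?F → skip
[5] flags=1000 PL?F → skip
[6] flags=0000 → (cmp)
[7] flags=0000 EQ?F → skip
[8] flags=0000 MI?F → skip

VAL = 0x36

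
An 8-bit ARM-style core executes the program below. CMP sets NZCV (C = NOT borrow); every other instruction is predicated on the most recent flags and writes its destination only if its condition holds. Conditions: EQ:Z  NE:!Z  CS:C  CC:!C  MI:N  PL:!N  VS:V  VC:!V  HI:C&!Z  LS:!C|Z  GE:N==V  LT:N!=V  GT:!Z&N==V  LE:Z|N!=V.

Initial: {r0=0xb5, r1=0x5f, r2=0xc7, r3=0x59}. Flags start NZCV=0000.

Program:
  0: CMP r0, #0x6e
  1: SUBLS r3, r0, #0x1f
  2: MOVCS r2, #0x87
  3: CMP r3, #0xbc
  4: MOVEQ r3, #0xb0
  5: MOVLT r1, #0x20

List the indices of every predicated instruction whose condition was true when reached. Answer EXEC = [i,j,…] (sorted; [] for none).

EXEC = [2]

0: ✓ CMP  NZCV=0011
1: · SUBLS
2: ✓ MOVCS  r2←0x87
3: ✓ CMP  NZCV=1001
4: · MOVEQ
5: · MOVLT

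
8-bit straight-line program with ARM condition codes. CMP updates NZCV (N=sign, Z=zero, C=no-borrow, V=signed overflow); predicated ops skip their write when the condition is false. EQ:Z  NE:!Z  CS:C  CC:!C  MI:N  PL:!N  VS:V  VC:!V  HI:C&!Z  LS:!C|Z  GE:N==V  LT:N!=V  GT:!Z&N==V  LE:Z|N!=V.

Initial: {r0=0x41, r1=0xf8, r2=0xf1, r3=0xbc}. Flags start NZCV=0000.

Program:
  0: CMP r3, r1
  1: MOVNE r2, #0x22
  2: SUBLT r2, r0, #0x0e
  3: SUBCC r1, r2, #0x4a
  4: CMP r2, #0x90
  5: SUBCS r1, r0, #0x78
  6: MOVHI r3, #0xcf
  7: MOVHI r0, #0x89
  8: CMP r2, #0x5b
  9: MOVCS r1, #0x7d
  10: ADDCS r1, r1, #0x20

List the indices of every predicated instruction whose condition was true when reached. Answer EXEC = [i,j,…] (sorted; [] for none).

EXEC = [1,2,3]

0: ✓ CMP  NZCV=1000
1: ✓ MOVNE  r2←0x22
2: ✓ SUBLT  r2←0x33
3: ✓ SUBCC  r1←0xe9
4: ✓ CMP  NZCV=1001
5: · SUBCS
6: · MOVHI
7: · MOVHI
8: ✓ CMP  NZCV=1000
9: · MOVCS
10: · ADDCS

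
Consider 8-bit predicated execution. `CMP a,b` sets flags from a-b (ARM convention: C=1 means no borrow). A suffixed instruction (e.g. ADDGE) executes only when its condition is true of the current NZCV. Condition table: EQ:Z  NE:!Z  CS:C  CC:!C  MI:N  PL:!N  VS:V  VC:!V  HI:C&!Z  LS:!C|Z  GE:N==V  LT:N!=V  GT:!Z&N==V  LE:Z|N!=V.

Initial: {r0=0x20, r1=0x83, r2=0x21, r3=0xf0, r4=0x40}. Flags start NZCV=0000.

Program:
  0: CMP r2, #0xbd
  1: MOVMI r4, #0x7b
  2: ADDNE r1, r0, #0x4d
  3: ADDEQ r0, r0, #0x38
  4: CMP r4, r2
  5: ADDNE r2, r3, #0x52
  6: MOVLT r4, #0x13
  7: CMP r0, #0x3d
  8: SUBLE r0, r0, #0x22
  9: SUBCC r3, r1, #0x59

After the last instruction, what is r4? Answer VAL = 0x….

VAL = 0x40

[0] flags=0000 → (cmp)
[1] flags=0000 MI?F → skip
[2] flags=0000 NE?T → r1=0x6d
[3] flags=0000 EQ?F → skip
[4] flags=0010 → (cmp)
[5] flags=0010 NE?T → r2=0x42
[6] flags=0010 LT?F → skip
[7] flags=1000 → (cmp)
[8] flags=1000 LE?T → r0=0xfe
[9] flags=1000 CC?T → r3=0x14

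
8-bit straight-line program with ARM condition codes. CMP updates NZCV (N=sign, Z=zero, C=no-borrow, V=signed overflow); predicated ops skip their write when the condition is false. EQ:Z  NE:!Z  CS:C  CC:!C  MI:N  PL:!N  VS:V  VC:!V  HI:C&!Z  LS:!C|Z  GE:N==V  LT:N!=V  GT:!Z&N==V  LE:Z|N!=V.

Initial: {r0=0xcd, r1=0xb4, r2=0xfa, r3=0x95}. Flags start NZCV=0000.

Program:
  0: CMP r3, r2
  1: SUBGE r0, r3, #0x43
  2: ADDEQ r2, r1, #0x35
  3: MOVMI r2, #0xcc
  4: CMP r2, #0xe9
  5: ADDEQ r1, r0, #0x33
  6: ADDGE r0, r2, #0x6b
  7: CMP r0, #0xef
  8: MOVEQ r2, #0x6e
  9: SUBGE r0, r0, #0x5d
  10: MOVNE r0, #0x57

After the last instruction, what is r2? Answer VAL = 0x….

0: ✓ CMP  NZCV=1000
1: · SUBGE
2: · ADDEQ
3: ✓ MOVMI  r2←0xcc
4: ✓ CMP  NZCV=1000
5: · ADDEQ
6: · ADDGE
7: ✓ CMP  NZCV=1000
8: · MOVEQ
9: · SUBGE
10: ✓ MOVNE  r0←0x57

VAL = 0xcc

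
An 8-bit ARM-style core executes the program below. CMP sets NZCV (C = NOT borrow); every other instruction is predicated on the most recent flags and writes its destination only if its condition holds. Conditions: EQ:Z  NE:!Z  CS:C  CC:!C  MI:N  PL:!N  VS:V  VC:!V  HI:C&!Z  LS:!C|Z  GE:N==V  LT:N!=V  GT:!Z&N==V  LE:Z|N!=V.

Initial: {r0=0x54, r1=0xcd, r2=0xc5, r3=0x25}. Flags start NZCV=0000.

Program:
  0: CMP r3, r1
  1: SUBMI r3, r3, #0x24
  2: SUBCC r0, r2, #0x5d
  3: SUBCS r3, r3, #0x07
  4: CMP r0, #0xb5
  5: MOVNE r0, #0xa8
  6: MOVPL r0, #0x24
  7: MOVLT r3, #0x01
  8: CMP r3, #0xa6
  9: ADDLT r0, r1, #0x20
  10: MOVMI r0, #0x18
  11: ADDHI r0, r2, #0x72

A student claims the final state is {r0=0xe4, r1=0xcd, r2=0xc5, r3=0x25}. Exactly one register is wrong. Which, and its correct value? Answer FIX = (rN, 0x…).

0: ✓ CMP  NZCV=0000
1: · SUBMI
2: ✓ SUBCC  r0←0x68
3: · SUBCS
4: ✓ CMP  NZCV=1001
5: ✓ MOVNE  r0←0xa8
6: · MOVPL
7: · MOVLT
8: ✓ CMP  NZCV=0000
9: · ADDLT
10: · MOVMI
11: · ADDHI

FIX = (r0, 0xa8)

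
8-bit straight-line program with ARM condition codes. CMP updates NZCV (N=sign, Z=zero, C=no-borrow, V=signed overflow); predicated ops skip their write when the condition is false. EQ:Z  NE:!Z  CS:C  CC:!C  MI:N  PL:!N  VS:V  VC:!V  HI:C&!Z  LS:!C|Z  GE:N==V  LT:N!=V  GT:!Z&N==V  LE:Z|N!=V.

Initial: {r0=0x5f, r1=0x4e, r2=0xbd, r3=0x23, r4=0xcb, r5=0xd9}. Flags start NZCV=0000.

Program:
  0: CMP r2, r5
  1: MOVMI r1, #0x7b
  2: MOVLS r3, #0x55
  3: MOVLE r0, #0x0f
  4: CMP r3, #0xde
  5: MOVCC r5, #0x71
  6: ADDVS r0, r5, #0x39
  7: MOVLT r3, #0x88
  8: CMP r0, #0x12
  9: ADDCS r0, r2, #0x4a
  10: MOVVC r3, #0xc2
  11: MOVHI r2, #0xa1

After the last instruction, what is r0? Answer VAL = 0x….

[0] flags=1000 → (cmp)
[1] flags=1000 MI?T → r1=0x7b
[2] flags=1000 LS?T → r3=0x55
[3] flags=1000 LE?T → r0=0x0f
[4] flags=0000 → (cmp)
[5] flags=0000 CC?T → r5=0x71
[6] flags=0000 VS?F → skip
[7] flags=0000 LT?F → skip
[8] flags=1000 → (cmp)
[9] flags=1000 CS?F → skip
[10] flags=1000 VC?T → r3=0xc2
[11] flags=1000 HI?F → skip

VAL = 0x0f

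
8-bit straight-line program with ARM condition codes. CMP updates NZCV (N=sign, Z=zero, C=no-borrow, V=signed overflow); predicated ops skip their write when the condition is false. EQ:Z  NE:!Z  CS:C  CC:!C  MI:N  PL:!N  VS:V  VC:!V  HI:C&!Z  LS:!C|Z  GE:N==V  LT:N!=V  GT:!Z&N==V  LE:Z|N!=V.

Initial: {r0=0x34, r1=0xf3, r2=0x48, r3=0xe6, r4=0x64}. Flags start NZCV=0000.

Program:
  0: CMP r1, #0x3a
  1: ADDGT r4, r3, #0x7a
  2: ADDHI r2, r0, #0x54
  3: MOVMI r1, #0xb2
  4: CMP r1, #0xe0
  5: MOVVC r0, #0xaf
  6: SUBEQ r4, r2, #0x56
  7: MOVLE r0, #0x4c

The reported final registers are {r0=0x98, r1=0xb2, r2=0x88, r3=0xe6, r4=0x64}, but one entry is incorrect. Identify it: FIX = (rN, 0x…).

FIX = (r0, 0x4c)

[0] flags=1010 → (cmp)
[1] flags=1010 GT?F → skip
[2] flags=1010 HI?T → r2=0x88
[3] flags=1010 MI?T → r1=0xb2
[4] flags=1000 → (cmp)
[5] flags=1000 VC?T → r0=0xaf
[6] flags=1000 EQ?F → skip
[7] flags=1000 LE?T → r0=0x4c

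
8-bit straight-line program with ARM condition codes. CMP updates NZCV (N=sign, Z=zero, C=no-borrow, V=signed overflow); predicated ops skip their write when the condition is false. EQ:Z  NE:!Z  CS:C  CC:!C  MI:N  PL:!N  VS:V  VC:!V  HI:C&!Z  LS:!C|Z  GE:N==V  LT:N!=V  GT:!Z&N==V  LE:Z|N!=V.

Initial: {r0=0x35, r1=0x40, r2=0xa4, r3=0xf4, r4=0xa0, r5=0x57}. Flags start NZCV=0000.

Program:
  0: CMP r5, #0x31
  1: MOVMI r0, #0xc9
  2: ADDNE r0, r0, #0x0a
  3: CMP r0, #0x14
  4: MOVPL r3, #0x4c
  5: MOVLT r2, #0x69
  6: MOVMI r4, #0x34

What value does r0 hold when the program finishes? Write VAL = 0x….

VAL = 0x3f

0: ✓ CMP  NZCV=0010
1: · MOVMI
2: ✓ ADDNE  r0←0x3f
3: ✓ CMP  NZCV=0010
4: ✓ MOVPL  r3←0x4c
5: · MOVLT
6: · MOVMI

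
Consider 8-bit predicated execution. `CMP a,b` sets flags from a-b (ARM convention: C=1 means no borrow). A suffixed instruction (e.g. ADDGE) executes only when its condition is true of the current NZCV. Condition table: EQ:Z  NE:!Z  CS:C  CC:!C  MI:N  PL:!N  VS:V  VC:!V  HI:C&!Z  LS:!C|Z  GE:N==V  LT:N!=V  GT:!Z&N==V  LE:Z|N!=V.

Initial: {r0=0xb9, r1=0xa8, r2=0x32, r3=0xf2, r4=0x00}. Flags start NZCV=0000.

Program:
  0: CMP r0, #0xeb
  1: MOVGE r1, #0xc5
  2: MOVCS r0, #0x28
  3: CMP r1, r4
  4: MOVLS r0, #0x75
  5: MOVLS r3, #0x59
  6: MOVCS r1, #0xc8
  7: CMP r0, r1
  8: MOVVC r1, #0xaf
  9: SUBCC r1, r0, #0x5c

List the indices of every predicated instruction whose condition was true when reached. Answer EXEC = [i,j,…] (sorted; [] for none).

EXEC = [6,8,9]

[0] flags=1000 → (cmp)
[1] flags=1000 GE?F → skip
[2] flags=1000 CS?F → skip
[3] flags=1010 → (cmp)
[4] flags=1010 LS?F → skip
[5] flags=1010 LS?F → skip
[6] flags=1010 CS?T → r1=0xc8
[7] flags=1000 → (cmp)
[8] flags=1000 VC?T → r1=0xaf
[9] flags=1000 CC?T → r1=0x5d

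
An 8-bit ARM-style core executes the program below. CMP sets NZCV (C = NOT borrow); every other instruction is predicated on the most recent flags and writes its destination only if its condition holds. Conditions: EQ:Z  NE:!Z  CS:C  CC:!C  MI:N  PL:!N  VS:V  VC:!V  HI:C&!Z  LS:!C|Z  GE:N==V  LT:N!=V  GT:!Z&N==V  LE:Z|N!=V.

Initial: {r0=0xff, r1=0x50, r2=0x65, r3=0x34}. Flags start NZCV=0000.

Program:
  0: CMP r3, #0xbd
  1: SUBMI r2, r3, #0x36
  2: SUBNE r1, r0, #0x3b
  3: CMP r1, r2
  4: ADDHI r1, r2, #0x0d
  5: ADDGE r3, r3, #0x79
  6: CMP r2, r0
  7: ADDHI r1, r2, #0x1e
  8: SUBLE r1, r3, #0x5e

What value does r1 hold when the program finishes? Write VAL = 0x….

0: ✓ CMP  NZCV=0000
1: · SUBMI
2: ✓ SUBNE  r1←0xc4
3: ✓ CMP  NZCV=0011
4: ✓ ADDHI  r1←0x72
5: · ADDGE
6: ✓ CMP  NZCV=0000
7: · ADDHI
8: · SUBLE

VAL = 0x72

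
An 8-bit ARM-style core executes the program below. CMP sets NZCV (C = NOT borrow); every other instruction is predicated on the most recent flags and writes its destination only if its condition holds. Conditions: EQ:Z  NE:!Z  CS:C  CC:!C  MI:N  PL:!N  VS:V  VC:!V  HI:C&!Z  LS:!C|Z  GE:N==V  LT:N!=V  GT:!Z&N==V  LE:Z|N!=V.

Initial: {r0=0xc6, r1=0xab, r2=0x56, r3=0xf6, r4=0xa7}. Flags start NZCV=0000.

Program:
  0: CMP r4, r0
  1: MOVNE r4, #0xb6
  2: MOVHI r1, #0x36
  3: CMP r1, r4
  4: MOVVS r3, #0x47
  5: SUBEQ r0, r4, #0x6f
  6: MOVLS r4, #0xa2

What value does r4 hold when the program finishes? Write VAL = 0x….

VAL = 0xa2

[0] flags=1000 → (cmp)
[1] flags=1000 NE?T → r4=0xb6
[2] flags=1000 HI?F → skip
[3] flags=1000 → (cmp)
[4] flags=1000 VS?F → skip
[5] flags=1000 EQ?F → skip
[6] flags=1000 LS?T → r4=0xa2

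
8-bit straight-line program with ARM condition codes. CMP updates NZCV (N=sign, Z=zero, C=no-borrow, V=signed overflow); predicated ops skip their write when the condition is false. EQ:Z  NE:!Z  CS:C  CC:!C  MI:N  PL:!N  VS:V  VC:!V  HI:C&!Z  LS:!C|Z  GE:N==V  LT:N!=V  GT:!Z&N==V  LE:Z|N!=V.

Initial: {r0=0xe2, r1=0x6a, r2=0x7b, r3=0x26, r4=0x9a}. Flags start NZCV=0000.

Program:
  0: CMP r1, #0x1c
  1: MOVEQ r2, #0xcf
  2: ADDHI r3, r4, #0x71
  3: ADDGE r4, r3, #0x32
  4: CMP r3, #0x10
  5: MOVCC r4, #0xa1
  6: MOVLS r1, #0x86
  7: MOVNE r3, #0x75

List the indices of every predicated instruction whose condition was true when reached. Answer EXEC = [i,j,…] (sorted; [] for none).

[0] flags=0010 → (cmp)
[1] flags=0010 EQ?F → skip
[2] flags=0010 HI?T → r3=0x0b
[3] flags=0010 GE?T → r4=0x3d
[4] flags=1000 → (cmp)
[5] flags=1000 CC?T → r4=0xa1
[6] flags=1000 LS?T → r1=0x86
[7] flags=1000 NE?T → r3=0x75

EXEC = [2,3,5,6,7]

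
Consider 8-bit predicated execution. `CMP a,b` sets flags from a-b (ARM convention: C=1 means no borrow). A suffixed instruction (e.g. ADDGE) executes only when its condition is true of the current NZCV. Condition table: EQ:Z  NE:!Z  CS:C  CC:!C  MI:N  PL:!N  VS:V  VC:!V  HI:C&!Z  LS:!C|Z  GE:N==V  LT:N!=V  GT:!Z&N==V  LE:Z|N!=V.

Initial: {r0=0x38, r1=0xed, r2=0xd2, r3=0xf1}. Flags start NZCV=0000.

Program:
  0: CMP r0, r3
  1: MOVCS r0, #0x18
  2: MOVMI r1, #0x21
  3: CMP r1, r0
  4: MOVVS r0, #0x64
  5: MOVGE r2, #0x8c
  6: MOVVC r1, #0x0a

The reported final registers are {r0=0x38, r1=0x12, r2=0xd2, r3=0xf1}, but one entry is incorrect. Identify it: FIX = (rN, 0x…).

FIX = (r1, 0x0a)

0: ✓ CMP  NZCV=0000
1: · MOVCS
2: · MOVMI
3: ✓ CMP  NZCV=1010
4: · MOVVS
5: · MOVGE
6: ✓ MOVVC  r1←0x0a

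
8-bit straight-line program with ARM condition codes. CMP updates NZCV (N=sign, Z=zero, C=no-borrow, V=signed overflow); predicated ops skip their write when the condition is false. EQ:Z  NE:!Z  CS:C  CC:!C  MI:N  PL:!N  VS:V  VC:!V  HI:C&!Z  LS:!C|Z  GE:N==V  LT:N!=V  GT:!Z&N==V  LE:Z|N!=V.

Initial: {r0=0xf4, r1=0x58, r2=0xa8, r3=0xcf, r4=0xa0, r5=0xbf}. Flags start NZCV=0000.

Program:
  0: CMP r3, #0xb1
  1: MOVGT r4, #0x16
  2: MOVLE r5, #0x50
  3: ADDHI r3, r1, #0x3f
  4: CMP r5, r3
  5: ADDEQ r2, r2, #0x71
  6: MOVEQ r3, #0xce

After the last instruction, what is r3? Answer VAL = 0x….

VAL = 0x97

[0] flags=0010 → (cmp)
[1] flags=0010 GT?T → r4=0x16
[2] flags=0010 LE?F → skip
[3] flags=0010 HI?T → r3=0x97
[4] flags=0010 → (cmp)
[5] flags=0010 EQ?F → skip
[6] flags=0010 EQ?F → skip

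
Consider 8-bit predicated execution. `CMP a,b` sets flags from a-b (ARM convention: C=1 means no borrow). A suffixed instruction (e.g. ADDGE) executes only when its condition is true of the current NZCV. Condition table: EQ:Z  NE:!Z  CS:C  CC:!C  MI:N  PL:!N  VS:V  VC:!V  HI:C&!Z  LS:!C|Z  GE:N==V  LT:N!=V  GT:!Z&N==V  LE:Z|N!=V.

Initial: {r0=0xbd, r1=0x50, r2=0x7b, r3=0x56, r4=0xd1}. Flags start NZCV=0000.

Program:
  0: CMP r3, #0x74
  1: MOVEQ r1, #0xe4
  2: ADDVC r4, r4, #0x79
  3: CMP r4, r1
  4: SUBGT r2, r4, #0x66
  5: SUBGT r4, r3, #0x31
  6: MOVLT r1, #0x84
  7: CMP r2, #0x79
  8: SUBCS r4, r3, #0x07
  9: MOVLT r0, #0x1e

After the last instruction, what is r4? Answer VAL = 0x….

VAL = 0x4f

[0] flags=1000 → (cmp)
[1] flags=1000 EQ?F → skip
[2] flags=1000 VC?T → r4=0x4a
[3] flags=1000 → (cmp)
[4] flags=1000 GT?F → skip
[5] flags=1000 GT?F → skip
[6] flags=1000 LT?T → r1=0x84
[7] flags=0010 → (cmp)
[8] flags=0010 CS?T → r4=0x4f
[9] flags=0010 LT?F → skip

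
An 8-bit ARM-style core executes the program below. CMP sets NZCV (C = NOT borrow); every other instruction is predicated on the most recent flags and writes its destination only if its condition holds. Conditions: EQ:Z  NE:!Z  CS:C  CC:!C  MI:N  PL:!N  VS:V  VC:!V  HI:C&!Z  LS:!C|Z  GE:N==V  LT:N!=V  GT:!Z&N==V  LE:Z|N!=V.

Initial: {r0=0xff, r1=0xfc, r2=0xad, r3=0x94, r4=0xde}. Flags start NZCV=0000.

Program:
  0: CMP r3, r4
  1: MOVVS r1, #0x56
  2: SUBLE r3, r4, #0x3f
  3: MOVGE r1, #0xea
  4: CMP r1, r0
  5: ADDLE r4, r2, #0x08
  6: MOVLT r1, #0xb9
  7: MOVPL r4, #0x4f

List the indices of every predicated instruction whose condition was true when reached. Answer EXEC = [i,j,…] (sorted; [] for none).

EXEC = [2,5,6]

[0] flags=1000 → (cmp)
[1] flags=1000 VS?F → skip
[2] flags=1000 LE?T → r3=0x9f
[3] flags=1000 GE?F → skip
[4] flags=1000 → (cmp)
[5] flags=1000 LE?T → r4=0xb5
[6] flags=1000 LT?T → r1=0xb9
[7] flags=1000 PL?F → skip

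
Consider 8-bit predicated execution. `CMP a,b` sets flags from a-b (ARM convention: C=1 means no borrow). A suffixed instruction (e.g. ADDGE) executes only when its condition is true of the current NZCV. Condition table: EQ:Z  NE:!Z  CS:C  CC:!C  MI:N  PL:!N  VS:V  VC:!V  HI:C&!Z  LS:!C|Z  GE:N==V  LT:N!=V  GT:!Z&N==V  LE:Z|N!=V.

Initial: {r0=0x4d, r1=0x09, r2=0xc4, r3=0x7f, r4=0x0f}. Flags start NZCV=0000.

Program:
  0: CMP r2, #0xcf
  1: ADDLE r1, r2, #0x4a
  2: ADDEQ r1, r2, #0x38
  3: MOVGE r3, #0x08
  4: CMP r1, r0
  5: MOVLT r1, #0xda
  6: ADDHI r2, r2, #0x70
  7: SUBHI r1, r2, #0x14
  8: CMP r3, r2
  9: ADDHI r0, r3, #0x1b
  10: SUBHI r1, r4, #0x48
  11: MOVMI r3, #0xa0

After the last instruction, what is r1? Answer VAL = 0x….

VAL = 0xda

0: ✓ CMP  NZCV=1000
1: ✓ ADDLE  r1←0x0e
2: · ADDEQ
3: · MOVGE
4: ✓ CMP  NZCV=1000
5: ✓ MOVLT  r1←0xda
6: · ADDHI
7: · SUBHI
8: ✓ CMP  NZCV=1001
9: · ADDHI
10: · SUBHI
11: ✓ MOVMI  r3←0xa0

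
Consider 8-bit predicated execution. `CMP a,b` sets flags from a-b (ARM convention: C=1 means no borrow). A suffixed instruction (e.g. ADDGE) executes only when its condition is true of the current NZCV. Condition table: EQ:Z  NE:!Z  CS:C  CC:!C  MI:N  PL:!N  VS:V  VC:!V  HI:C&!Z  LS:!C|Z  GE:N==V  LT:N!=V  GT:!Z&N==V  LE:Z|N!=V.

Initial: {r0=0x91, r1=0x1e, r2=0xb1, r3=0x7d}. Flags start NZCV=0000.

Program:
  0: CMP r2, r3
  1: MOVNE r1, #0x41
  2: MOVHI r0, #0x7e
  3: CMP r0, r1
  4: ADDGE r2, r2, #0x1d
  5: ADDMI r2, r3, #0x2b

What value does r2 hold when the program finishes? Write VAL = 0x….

VAL = 0xce

0: ✓ CMP  NZCV=0011
1: ✓ MOVNE  r1←0x41
2: ✓ MOVHI  r0←0x7e
3: ✓ CMP  NZCV=0010
4: ✓ ADDGE  r2←0xce
5: · ADDMI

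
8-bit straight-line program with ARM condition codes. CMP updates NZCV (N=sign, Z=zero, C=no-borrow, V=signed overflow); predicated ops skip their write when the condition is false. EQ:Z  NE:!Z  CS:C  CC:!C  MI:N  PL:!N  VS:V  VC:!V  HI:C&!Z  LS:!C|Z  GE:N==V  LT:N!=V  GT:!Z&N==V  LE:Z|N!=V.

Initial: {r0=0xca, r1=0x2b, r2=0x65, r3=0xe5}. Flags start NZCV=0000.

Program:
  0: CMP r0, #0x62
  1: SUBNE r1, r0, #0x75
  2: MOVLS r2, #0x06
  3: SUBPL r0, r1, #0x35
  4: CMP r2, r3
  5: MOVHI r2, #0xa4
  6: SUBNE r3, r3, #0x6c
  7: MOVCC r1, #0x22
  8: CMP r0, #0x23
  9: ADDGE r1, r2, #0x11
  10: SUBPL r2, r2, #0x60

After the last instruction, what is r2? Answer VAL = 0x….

VAL = 0x65

[0] flags=0011 → (cmp)
[1] flags=0011 NE?T → r1=0x55
[2] flags=0011 LS?F → skip
[3] flags=0011 PL?T → r0=0x20
[4] flags=1001 → (cmp)
[5] flags=1001 HI?F → skip
[6] flags=1001 NE?T → r3=0x79
[7] flags=1001 CC?T → r1=0x22
[8] flags=1000 → (cmp)
[9] flags=1000 GE?F → skip
[10] flags=1000 PL?F → skip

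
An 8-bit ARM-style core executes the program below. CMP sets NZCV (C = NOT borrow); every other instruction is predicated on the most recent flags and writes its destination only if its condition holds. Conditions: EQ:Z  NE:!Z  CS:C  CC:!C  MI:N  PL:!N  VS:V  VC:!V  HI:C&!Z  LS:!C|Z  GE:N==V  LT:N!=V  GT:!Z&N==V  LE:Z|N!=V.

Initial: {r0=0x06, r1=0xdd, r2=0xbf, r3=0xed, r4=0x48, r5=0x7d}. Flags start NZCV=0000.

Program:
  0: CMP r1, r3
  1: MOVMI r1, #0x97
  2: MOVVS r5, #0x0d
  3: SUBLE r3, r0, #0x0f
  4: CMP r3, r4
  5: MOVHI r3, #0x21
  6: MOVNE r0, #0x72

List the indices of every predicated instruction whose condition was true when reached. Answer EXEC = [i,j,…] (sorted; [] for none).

EXEC = [1,3,5,6]

0: ✓ CMP  NZCV=1000
1: ✓ MOVMI  r1←0x97
2: · MOVVS
3: ✓ SUBLE  r3←0xf7
4: ✓ CMP  NZCV=1010
5: ✓ MOVHI  r3←0x21
6: ✓ MOVNE  r0←0x72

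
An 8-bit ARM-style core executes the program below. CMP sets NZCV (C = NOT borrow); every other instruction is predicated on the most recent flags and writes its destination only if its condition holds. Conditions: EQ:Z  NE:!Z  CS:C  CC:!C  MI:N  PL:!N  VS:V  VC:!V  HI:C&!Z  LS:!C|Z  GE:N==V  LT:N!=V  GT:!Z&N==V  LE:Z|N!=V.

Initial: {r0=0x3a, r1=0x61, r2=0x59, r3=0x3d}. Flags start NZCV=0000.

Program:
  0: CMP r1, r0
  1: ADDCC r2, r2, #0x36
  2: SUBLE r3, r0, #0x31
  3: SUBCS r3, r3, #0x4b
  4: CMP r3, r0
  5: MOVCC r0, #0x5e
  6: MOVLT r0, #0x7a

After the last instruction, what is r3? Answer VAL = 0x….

VAL = 0xf2

[0] flags=0010 → (cmp)
[1] flags=0010 CC?F → skip
[2] flags=0010 LE?F → skip
[3] flags=0010 CS?T → r3=0xf2
[4] flags=1010 → (cmp)
[5] flags=1010 CC?F → skip
[6] flags=1010 LT?T → r0=0x7a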